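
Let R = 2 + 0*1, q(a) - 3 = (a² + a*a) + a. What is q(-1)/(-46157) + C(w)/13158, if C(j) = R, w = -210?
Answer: 19841/303666903 ≈ 6.5338e-5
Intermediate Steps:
q(a) = 3 + a + 2*a² (q(a) = 3 + ((a² + a*a) + a) = 3 + ((a² + a²) + a) = 3 + (2*a² + a) = 3 + (a + 2*a²) = 3 + a + 2*a²)
R = 2 (R = 2 + 0 = 2)
C(j) = 2
q(-1)/(-46157) + C(w)/13158 = (3 - 1 + 2*(-1)²)/(-46157) + 2/13158 = (3 - 1 + 2*1)*(-1/46157) + 2*(1/13158) = (3 - 1 + 2)*(-1/46157) + 1/6579 = 4*(-1/46157) + 1/6579 = -4/46157 + 1/6579 = 19841/303666903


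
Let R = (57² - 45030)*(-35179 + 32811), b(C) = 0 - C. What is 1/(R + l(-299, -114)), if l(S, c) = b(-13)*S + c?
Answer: 1/98933407 ≈ 1.0108e-8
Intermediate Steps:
b(C) = -C
l(S, c) = c + 13*S (l(S, c) = (-1*(-13))*S + c = 13*S + c = c + 13*S)
R = 98937408 (R = (3249 - 45030)*(-2368) = -41781*(-2368) = 98937408)
1/(R + l(-299, -114)) = 1/(98937408 + (-114 + 13*(-299))) = 1/(98937408 + (-114 - 3887)) = 1/(98937408 - 4001) = 1/98933407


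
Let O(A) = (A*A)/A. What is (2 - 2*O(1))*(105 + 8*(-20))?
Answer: 0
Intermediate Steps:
O(A) = A (O(A) = A²/A = A)
(2 - 2*O(1))*(105 + 8*(-20)) = (2 - 2*1)*(105 + 8*(-20)) = (2 - 2)*(105 - 160) = 0*(-55) = 0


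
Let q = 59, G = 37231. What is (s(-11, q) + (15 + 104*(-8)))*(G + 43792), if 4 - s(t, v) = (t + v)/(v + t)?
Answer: -65952722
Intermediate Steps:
s(t, v) = 3 (s(t, v) = 4 - (t + v)/(v + t) = 4 - (t + v)/(t + v) = 4 - 1*1 = 4 - 1 = 3)
(s(-11, q) + (15 + 104*(-8)))*(G + 43792) = (3 + (15 + 104*(-8)))*(37231 + 43792) = (3 + (15 - 832))*81023 = (3 - 817)*81023 = -814*81023 = -65952722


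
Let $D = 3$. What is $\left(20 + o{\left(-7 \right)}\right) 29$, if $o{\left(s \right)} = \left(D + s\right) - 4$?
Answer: $348$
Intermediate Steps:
$o{\left(s \right)} = -1 + s$ ($o{\left(s \right)} = \left(3 + s\right) - 4 = -1 + s$)
$\left(20 + o{\left(-7 \right)}\right) 29 = \left(20 - 8\right) 29 = 12 \cdot 29 = 348$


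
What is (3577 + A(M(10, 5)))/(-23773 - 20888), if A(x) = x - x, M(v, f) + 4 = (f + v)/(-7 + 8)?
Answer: -3577/44661 ≈ -0.080092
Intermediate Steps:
M(v, f) = -4 + f + v (M(v, f) = -4 + (f + v)/(-7 + 8) = -4 + (f + v)/1 = -4 + (f + v)*1 = -4 + (f + v) = -4 + f + v)
A(x) = 0
(3577 + A(M(10, 5)))/(-23773 - 20888) = (3577 + 0)/(-23773 - 20888) = 3577/(-44661) = 3577*(-1/44661) = -3577/44661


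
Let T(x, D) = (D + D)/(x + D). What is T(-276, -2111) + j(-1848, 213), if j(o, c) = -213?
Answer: -504209/2387 ≈ -211.23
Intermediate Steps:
T(x, D) = 2*D/(D + x) (T(x, D) = (2*D)/(D + x) = 2*D/(D + x))
T(-276, -2111) + j(-1848, 213) = 2*(-2111)/(-2111 - 276) - 213 = 2*(-2111)/(-2387) - 213 = 2*(-2111)*(-1/2387) - 213 = 4222/2387 - 213 = -504209/2387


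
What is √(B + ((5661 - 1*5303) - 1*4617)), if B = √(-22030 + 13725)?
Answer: √(-4259 + I*√8305) ≈ 0.6982 + 65.265*I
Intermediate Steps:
B = I*√8305 (B = √(-8305) = I*√8305 ≈ 91.132*I)
√(B + ((5661 - 1*5303) - 1*4617)) = √(I*√8305 + ((5661 - 1*5303) - 1*4617)) = √(I*√8305 + ((5661 - 5303) - 4617)) = √(I*√8305 + (358 - 4617)) = √(I*√8305 - 4259) = √(-4259 + I*√8305)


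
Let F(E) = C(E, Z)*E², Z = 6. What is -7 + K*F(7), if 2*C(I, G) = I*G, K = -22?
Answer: -22645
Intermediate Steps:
C(I, G) = G*I/2 (C(I, G) = (I*G)/2 = (G*I)/2 = G*I/2)
F(E) = 3*E³ (F(E) = ((½)*6*E)*E² = (3*E)*E² = 3*E³)
-7 + K*F(7) = -7 - 66*7³ = -7 - 66*343 = -7 - 22*1029 = -7 - 22638 = -22645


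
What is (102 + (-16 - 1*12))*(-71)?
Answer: -5254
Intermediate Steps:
(102 + (-16 - 1*12))*(-71) = (102 + (-16 - 12))*(-71) = (102 - 28)*(-71) = 74*(-71) = -5254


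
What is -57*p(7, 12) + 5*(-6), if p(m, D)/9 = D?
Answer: -6186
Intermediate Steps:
p(m, D) = 9*D
-57*p(7, 12) + 5*(-6) = -513*12 + 5*(-6) = -57*108 - 30 = -6156 - 30 = -6186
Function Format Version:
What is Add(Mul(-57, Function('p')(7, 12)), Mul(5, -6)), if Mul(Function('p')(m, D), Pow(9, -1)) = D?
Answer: -6186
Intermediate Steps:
Function('p')(m, D) = Mul(9, D)
Add(Mul(-57, Function('p')(7, 12)), Mul(5, -6)) = Add(Mul(-57, Mul(9, 12)), Mul(5, -6)) = Add(Mul(-57, 108), -30) = Add(-6156, -30) = -6186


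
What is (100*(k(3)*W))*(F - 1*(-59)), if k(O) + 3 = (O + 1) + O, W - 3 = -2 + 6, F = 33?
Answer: 257600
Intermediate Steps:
W = 7 (W = 3 + (-2 + 6) = 3 + 4 = 7)
k(O) = -2 + 2*O (k(O) = -3 + ((O + 1) + O) = -3 + ((1 + O) + O) = -3 + (1 + 2*O) = -2 + 2*O)
(100*(k(3)*W))*(F - 1*(-59)) = (100*((-2 + 2*3)*7))*(33 - 1*(-59)) = (100*((-2 + 6)*7))*(33 + 59) = (100*(4*7))*92 = (100*28)*92 = 2800*92 = 257600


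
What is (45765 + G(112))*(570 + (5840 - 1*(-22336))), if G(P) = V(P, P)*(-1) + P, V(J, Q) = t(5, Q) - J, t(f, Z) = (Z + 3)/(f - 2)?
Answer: 1320897864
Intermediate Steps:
t(f, Z) = (3 + Z)/(-2 + f)
V(J, Q) = 1 - J + Q/3 (V(J, Q) = (3 + Q)/(-2 + 5) - J = (3 + Q)/3 - J = (1 + Q/3) - J = 1 - J + Q/3)
G(P) = -1 + 5*P/3 (G(P) = (1 - P + P/3)*(-1) + P = (1 - 2*P/3)*(-1) + P = (-1 + 2*P/3) + P = -1 + 5*P/3)
(45765 + G(112))*(570 + (5840 - 1*(-22336))) = (45765 + (-1 + (5/3)*112))*(570 + (5840 - 1*(-22336))) = (45765 + (-1 + 560/3))*(570 + (5840 + 22336)) = (45765 + 557/3)*(570 + 28176) = (137852/3)*28746 = 1320897864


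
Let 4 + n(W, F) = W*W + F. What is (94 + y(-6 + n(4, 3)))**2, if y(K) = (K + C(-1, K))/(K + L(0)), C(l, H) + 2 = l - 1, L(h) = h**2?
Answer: 724201/81 ≈ 8940.8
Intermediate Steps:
n(W, F) = -4 + F + W**2 (n(W, F) = -4 + (W*W + F) = -4 + (W**2 + F) = -4 + (F + W**2) = -4 + F + W**2)
C(l, H) = -3 + l (C(l, H) = -2 + (l - 1) = -2 + (-1 + l) = -3 + l)
y(K) = (-4 + K)/K (y(K) = (K + (-3 - 1))/(K + 0**2) = (K - 4)/(K + 0) = (-4 + K)/K)
(94 + y(-6 + n(4, 3)))**2 = (94 + (-4 + (-6 + (-4 + 3 + 4**2)))/(-6 + (-4 + 3 + 4**2)))**2 = (94 + (-4 + (-6 + (-4 + 3 + 16)))/(-6 + (-4 + 3 + 16)))**2 = (94 + (-4 + (-6 + 15))/(-6 + 15))**2 = (94 + (-4 + 9)/9)**2 = (94 + (1/9)*5)**2 = (94 + 5/9)**2 = (851/9)**2 = 724201/81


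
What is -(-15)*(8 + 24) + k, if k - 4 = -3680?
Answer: -3196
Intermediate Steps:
k = -3676 (k = 4 - 3680 = -3676)
-(-15)*(8 + 24) + k = -(-15)*(8 + 24) - 3676 = -(-15)*32 - 3676 = -1*(-480) - 3676 = 480 - 3676 = -3196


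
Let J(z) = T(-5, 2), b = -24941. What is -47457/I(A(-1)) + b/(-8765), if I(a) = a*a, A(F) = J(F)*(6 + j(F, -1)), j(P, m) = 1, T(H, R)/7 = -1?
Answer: -356077264/21044765 ≈ -16.920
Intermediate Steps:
T(H, R) = -7 (T(H, R) = 7*(-1) = -7)
J(z) = -7
A(F) = -49 (A(F) = -7*(6 + 1) = -7*7 = -49)
I(a) = a**2
-47457/I(A(-1)) + b/(-8765) = -47457/((-49)**2) - 24941/(-8765) = -47457/2401 - 24941*(-1/8765) = -47457*1/2401 + 24941/8765 = -47457/2401 + 24941/8765 = -356077264/21044765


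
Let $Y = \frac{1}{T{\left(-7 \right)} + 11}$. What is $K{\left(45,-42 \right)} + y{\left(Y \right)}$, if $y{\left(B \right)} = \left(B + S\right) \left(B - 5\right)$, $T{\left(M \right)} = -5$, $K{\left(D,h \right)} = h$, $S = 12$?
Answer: $- \frac{3629}{36} \approx -100.81$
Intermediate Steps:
$Y = \frac{1}{6}$ ($Y = \frac{1}{-5 + 11} = \frac{1}{6} \approx 0.16667$)
$y{\left(B \right)} = \left(-5 + B\right) \left(12 + B\right)$ ($y{\left(B \right)} = \left(B + 12\right) \left(B - 5\right) = \left(12 + B\right) \left(-5 + B\right) = \left(-5 + B\right) \left(12 + B\right)$)
$K{\left(45,-42 \right)} + y{\left(Y \right)} = -42 + \left(-60 + \left(\frac{1}{6}\right)^{2} + 7 \cdot \frac{1}{6}\right) = -42 + \left(-60 + \frac{1}{36} + \frac{7}{6}\right) = -42 - \frac{2117}{36} = - \frac{3629}{36}$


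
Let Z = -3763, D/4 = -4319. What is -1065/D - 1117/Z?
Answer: 23304887/65009588 ≈ 0.35848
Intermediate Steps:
D = -17276 (D = 4*(-4319) = -17276)
-1065/D - 1117/Z = -1065/(-17276) - 1117/(-3763) = -1065*(-1/17276) - 1117*(-1/3763) = 1065/17276 + 1117/3763 = 23304887/65009588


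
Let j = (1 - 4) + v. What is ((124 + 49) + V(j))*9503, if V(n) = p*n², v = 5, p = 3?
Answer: 1758055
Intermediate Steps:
j = 2 (j = (1 - 4) + 5 = -3 + 5 = 2)
V(n) = 3*n²
((124 + 49) + V(j))*9503 = ((124 + 49) + 3*2²)*9503 = (173 + 3*4)*9503 = (173 + 12)*9503 = 185*9503 = 1758055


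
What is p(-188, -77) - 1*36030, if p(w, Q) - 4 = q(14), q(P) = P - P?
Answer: -36026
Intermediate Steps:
q(P) = 0
p(w, Q) = 4 (p(w, Q) = 4 + 0 = 4)
p(-188, -77) - 1*36030 = 4 - 1*36030 = 4 - 36030 = -36026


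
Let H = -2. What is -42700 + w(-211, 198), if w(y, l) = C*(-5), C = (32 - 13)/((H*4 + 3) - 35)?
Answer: -341581/8 ≈ -42698.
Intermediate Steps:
C = -19/40 (C = (32 - 13)/((-2*4 + 3) - 35) = 19/((-8 + 3) - 35) = 19/(-5 - 35) = 19/(-40) = 19*(-1/40) = -19/40 ≈ -0.47500)
w(y, l) = 19/8 (w(y, l) = -19/40*(-5) = 19/8)
-42700 + w(-211, 198) = -42700 + 19/8 = -341581/8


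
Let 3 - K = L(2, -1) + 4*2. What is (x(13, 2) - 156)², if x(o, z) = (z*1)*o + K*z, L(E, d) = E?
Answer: 20736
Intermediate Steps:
K = -7 (K = 3 - (2 + 4*2) = 3 - (2 + 8) = 3 - 1*10 = 3 - 10 = -7)
x(o, z) = -7*z + o*z (x(o, z) = (z*1)*o - 7*z = z*o - 7*z = o*z - 7*z = -7*z + o*z)
(x(13, 2) - 156)² = (2*(-7 + 13) - 156)² = (2*6 - 156)² = (12 - 156)² = (-144)² = 20736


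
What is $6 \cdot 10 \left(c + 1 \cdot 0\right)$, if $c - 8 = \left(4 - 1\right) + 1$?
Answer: $720$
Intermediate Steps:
$c = 12$ ($c = 8 + \left(\left(4 - 1\right) + 1\right) = 8 + \left(3 + 1\right) = 8 + 4 = 12$)
$6 \cdot 10 \left(c + 1 \cdot 0\right) = 6 \cdot 10 \left(12 + 1 \cdot 0\right) = 60 \left(12 + 0\right) = 60 \cdot 12 = 720$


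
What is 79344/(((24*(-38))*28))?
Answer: -87/28 ≈ -3.1071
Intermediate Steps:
79344/(((24*(-38))*28)) = 79344/((-912*28)) = 79344/(-25536) = 79344*(-1/25536) = -87/28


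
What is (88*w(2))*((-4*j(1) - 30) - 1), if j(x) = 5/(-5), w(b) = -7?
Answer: 16632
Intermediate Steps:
j(x) = -1 (j(x) = 5*(-⅕) = -1)
(88*w(2))*((-4*j(1) - 30) - 1) = (88*(-7))*((-4*(-1) - 30) - 1) = -616*((4 - 30) - 1) = -616*(-26 - 1) = -616*(-27) = 16632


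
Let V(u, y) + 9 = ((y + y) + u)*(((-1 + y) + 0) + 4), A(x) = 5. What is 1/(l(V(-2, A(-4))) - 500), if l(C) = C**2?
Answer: 1/2525 ≈ 0.00039604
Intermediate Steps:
V(u, y) = -9 + (3 + y)*(u + 2*y) (V(u, y) = -9 + ((y + y) + u)*(((-1 + y) + 0) + 4) = -9 + (2*y + u)*((-1 + y) + 4) = -9 + (u + 2*y)*(3 + y) = -9 + (3 + y)*(u + 2*y))
1/(l(V(-2, A(-4))) - 500) = 1/((-9 + 2*5**2 + 3*(-2) + 6*5 - 2*5)**2 - 500) = 1/((-9 + 2*25 - 6 + 30 - 10)**2 - 500) = 1/((-9 + 50 - 6 + 30 - 10)**2 - 500) = 1/(55**2 - 500) = 1/(3025 - 500) = 1/2525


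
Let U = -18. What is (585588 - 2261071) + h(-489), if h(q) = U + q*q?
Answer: -1436380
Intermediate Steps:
h(q) = -18 + q**2 (h(q) = -18 + q*q = -18 + q**2)
(585588 - 2261071) + h(-489) = (585588 - 2261071) + (-18 + (-489)**2) = -1675483 + (-18 + 239121) = -1675483 + 239103 = -1436380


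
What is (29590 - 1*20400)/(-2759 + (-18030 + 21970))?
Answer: 9190/1181 ≈ 7.7815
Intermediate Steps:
(29590 - 1*20400)/(-2759 + (-18030 + 21970)) = (29590 - 20400)/(-2759 + 3940) = 9190/1181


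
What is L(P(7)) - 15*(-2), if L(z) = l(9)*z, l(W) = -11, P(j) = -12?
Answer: 162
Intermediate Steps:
L(z) = -11*z
L(P(7)) - 15*(-2) = -11*(-12) - 15*(-2) = 132 - 1*(-30) = 132 + 30 = 162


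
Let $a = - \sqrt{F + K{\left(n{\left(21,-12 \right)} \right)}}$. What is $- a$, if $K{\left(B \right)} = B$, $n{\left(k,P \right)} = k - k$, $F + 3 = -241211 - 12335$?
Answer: $i \sqrt{253549} \approx 503.54 i$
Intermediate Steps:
$F = -253549$ ($F = -3 - 253546 = -253549$)
$n{\left(k,P \right)} = 0$
$a = - i \sqrt{253549}$ ($a = - \sqrt{-253549 + 0} = - \sqrt{-253549} = - i \sqrt{253549} \approx - 503.54 i$)
$- a = - \left(-1\right) i \sqrt{253549} = i \sqrt{253549}$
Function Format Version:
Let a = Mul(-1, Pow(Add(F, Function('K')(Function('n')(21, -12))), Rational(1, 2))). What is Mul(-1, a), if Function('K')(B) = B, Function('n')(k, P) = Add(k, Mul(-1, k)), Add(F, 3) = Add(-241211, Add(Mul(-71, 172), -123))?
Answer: Mul(I, Pow(253549, Rational(1, 2))) ≈ Mul(503.54, I)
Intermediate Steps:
F = -253549 (F = Add(-3, Add(-241211, Add(Mul(-71, 172), -123))) = Add(-3, Add(-241211, Add(-12212, -123))) = Add(-3, Add(-241211, -12335)) = Add(-3, -253546) = -253549)
Function('n')(k, P) = 0
a = Mul(-1, I, Pow(253549, Rational(1, 2))) (a = Mul(-1, Pow(Add(-253549, 0), Rational(1, 2))) = Mul(-1, Pow(-253549, Rational(1, 2))) = Mul(-1, Mul(I, Pow(253549, Rational(1, 2)))) = Mul(-1, I, Pow(253549, Rational(1, 2))) ≈ Mul(-503.54, I))
Mul(-1, a) = Mul(-1, Mul(-1, I, Pow(253549, Rational(1, 2)))) = Mul(I, Pow(253549, Rational(1, 2)))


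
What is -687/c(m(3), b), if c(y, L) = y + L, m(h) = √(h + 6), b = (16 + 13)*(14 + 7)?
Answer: -229/204 ≈ -1.1225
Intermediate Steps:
b = 609 (b = 29*21 = 609)
m(h) = √(6 + h)
c(y, L) = L + y
-687/c(m(3), b) = -687/(609 + √(6 + 3)) = -687/(609 + √9) = -687/(609 + 3) = -687/612 = -687*1/612 = -229/204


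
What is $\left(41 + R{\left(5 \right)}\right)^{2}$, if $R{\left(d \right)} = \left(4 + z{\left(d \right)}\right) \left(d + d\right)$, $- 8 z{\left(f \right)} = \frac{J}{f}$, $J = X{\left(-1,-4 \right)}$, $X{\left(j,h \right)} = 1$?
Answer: $\frac{104329}{16} \approx 6520.6$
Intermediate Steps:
$J = 1$
$z{\left(f \right)} = - \frac{1}{8 f}$ ($z{\left(f \right)} = - \frac{1 \frac{1}{f}}{8} = - \frac{1}{8 f}$)
$R{\left(d \right)} = 2 d \left(4 - \frac{1}{8 d}\right)$ ($R{\left(d \right)} = \left(4 - \frac{1}{8 d}\right) \left(d + d\right) = \left(4 - \frac{1}{8 d}\right) 2 d = 2 d \left(4 - \frac{1}{8 d}\right)$)
$\left(41 + R{\left(5 \right)}\right)^{2} = \left(41 + \left(- \frac{1}{4} + 8 \cdot 5\right)\right)^{2} = \left(41 + \left(- \frac{1}{4} + 40\right)\right)^{2} = \left(41 + \frac{159}{4}\right)^{2} = \left(\frac{323}{4}\right)^{2} = \frac{104329}{16}$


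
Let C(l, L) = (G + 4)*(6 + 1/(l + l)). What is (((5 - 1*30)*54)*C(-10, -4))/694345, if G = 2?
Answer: -9639/138869 ≈ -0.069411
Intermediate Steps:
C(l, L) = 36 + 3/l (C(l, L) = (2 + 4)*(6 + 1/(l + l)) = 6*(6 + 1/(2*l)) = 36 + 3/l)
(((5 - 1*30)*54)*C(-10, -4))/694345 = (((5 - 1*30)*54)*(36 + 3/(-10)))/694345 = (((5 - 30)*54)*(36 + 3*(-1/10)))*(1/694345) = ((-25*54)*(36 - 3/10))*(1/694345) = -1350*357/10*(1/694345) = -48195*1/694345 = -9639/138869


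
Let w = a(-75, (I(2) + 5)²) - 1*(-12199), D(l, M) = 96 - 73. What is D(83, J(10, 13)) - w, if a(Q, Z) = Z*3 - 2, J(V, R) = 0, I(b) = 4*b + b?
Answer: -12849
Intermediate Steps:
I(b) = 5*b
a(Q, Z) = -2 + 3*Z (a(Q, Z) = 3*Z - 2 = -2 + 3*Z)
D(l, M) = 23
w = 12872 (w = (-2 + 3*(5*2 + 5)²) - 1*(-12199) = (-2 + 3*(10 + 5)²) + 12199 = (-2 + 3*15²) + 12199 = (-2 + 3*225) + 12199 = (-2 + 675) + 12199 = 673 + 12199 = 12872)
D(83, J(10, 13)) - w = 23 - 1*12872 = 23 - 12872 = -12849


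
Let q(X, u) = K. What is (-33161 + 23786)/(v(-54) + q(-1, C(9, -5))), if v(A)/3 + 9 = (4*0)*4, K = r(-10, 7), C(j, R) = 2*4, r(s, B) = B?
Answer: 1875/4 ≈ 468.75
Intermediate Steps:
C(j, R) = 8
K = 7
q(X, u) = 7
v(A) = -27 (v(A) = -27 + 3*((4*0)*4) = -27 + 3*(0*4) = -27 + 3*0 = -27 + 0 = -27)
(-33161 + 23786)/(v(-54) + q(-1, C(9, -5))) = (-33161 + 23786)/(-27 + 7) = -9375/(-20) = -9375*(-1/20) = 1875/4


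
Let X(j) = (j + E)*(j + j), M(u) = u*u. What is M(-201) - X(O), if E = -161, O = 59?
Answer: 52437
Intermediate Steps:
M(u) = u**2
X(j) = 2*j*(-161 + j) (X(j) = (j - 161)*(j + j) = (-161 + j)*(2*j) = 2*j*(-161 + j))
M(-201) - X(O) = (-201)**2 - 2*59*(-161 + 59) = 40401 - 2*59*(-102) = 40401 - 1*(-12036) = 40401 + 12036 = 52437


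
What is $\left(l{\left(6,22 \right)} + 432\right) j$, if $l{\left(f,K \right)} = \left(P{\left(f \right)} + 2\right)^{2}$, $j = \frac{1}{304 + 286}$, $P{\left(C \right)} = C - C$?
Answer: $\frac{218}{295} \approx 0.73898$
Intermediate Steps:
$P{\left(C \right)} = 0$
$j = \frac{1}{590} \approx 0.0016949$
$l{\left(f,K \right)} = 4$ ($l{\left(f,K \right)} = \left(0 + 2\right)^{2} = 2^{2} = 4$)
$\left(l{\left(6,22 \right)} + 432\right) j = \left(4 + 432\right) \frac{1}{590} = 436 \cdot \frac{1}{590} = \frac{218}{295}$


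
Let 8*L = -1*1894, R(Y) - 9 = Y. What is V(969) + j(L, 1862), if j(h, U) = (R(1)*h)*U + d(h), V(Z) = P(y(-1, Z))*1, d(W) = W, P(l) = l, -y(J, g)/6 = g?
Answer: -17657343/4 ≈ -4.4143e+6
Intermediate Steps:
y(J, g) = -6*g
R(Y) = 9 + Y
L = -947/4 (L = (-1*1894)/8 = (⅛)*(-1894) = -947/4 ≈ -236.75)
V(Z) = -6*Z (V(Z) = -6*Z*1 = -6*Z)
j(h, U) = h + 10*U*h (j(h, U) = ((9 + 1)*h)*U + h = (10*h)*U + h = 10*U*h + h = h + 10*U*h)
V(969) + j(L, 1862) = -6*969 - 947*(1 + 10*1862)/4 = -5814 - 947*(1 + 18620)/4 = -5814 - 947/4*18621 = -5814 - 17634087/4 = -17657343/4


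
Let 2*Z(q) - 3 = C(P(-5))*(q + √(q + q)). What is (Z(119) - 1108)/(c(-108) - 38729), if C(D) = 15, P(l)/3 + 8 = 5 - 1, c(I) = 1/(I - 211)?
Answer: 34133/6177276 - 1595*√238/8236368 ≈ 0.0025380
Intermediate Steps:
c(I) = 1/(-211 + I)
P(l) = -12 (P(l) = -24 + 3*(5 - 1) = -24 + 3*4 = -24 + 12 = -12)
Z(q) = 3/2 + 15*q/2 + 15*√2*√q/2 (Z(q) = 3/2 + (15*(q + √(q + q)))/2 = 3/2 + (15*(q + √(2*q)))/2 = 3/2 + (15*(q + √2*√q))/2 = 3/2 + (15*q + 15*√2*√q)/2 = 3/2 + (15*q/2 + 15*√2*√q/2) = 3/2 + 15*q/2 + 15*√2*√q/2)
(Z(119) - 1108)/(c(-108) - 38729) = ((3/2 + (15/2)*119 + 15*√2*√119/2) - 1108)/(1/(-211 - 108) - 38729) = ((3/2 + 1785/2 + 15*√238/2) - 1108)/(1/(-319) - 38729) = ((894 + 15*√238/2) - 1108)/(-1/319 - 38729) = (-214 + 15*√238/2)/(-12354552/319) = (-214 + 15*√238/2)*(-319/12354552) = 34133/6177276 - 1595*√238/8236368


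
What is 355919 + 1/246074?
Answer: 87582412007/246074 ≈ 3.5592e+5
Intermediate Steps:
355919 + 1/246074 = 87582412007/246074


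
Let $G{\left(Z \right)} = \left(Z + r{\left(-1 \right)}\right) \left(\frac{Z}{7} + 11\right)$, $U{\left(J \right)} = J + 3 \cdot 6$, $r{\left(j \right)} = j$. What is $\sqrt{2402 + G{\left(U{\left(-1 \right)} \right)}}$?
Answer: $\frac{\sqrt{128226}}{7} \approx 51.155$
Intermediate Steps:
$U{\left(J \right)} = 18 + J$ ($U{\left(J \right)} = J + 18 = 18 + J$)
$G{\left(Z \right)} = \left(-1 + Z\right) \left(11 + \frac{Z}{7}\right)$ ($G{\left(Z \right)} = \left(Z - 1\right) \left(\frac{Z}{7} + 11\right) = \left(-1 + Z\right) \left(Z \frac{1}{7} + 11\right) = \left(-1 + Z\right) \left(\frac{Z}{7} + 11\right) = \left(-1 + Z\right) \left(11 + \frac{Z}{7}\right)$)
$\sqrt{2402 + G{\left(U{\left(-1 \right)} \right)}} = \sqrt{2402 + \left(-11 + \frac{\left(18 - 1\right)^{2}}{7} + \frac{76 \left(18 - 1\right)}{7}\right)} = \sqrt{2402 + \left(-11 + \frac{17^{2}}{7} + \frac{76}{7} \cdot 17\right)} = \sqrt{2402 + \left(-11 + \frac{1}{7} \cdot 289 + \frac{1292}{7}\right)} = \sqrt{2402 + \left(-11 + \frac{289}{7} + \frac{1292}{7}\right)} = \sqrt{2402 + \frac{1504}{7}} = \sqrt{\frac{18318}{7}} = \frac{\sqrt{128226}}{7}$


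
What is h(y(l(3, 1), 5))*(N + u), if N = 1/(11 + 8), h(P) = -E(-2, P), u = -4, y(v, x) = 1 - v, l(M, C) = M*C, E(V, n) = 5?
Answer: 375/19 ≈ 19.737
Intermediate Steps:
l(M, C) = C*M
h(P) = -5 (h(P) = -1*5 = -5)
N = 1/19 ≈ 0.052632
h(y(l(3, 1), 5))*(N + u) = -5*(1/19 - 4) = -5*(-75/19) = 375/19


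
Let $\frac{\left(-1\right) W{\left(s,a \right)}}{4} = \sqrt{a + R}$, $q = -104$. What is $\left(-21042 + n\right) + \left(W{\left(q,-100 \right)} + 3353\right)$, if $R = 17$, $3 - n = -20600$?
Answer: $2914 - 4 i \sqrt{83} \approx 2914.0 - 36.442 i$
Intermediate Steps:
$n = 20603$ ($n = 3 - -20600 = 3 + 20600 = 20603$)
$W{\left(s,a \right)} = - 4 \sqrt{17 + a}$ ($W{\left(s,a \right)} = - 4 \sqrt{a + 17} = - 4 \sqrt{17 + a}$)
$\left(-21042 + n\right) + \left(W{\left(q,-100 \right)} + 3353\right) = \left(-21042 + 20603\right) + \left(- 4 \sqrt{17 - 100} + 3353\right) = -439 + \left(- 4 \sqrt{-83} + 3353\right) = -439 + \left(- 4 i \sqrt{83} + 3353\right) = -439 + \left(3353 - 4 i \sqrt{83}\right) = 2914 - 4 i \sqrt{83}$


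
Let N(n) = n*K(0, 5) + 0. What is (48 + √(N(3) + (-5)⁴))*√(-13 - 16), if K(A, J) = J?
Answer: 8*I*√29*(6 + √10) ≈ 394.72*I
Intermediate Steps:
N(n) = 5*n (N(n) = n*5 + 0 = 5*n + 0 = 5*n)
(48 + √(N(3) + (-5)⁴))*√(-13 - 16) = (48 + √(5*3 + (-5)⁴))*√(-13 - 16) = (48 + √(15 + 625))*√(-29) = (48 + √640)*(I*√29) = (48 + 8*√10)*(I*√29) = I*√29*(48 + 8*√10)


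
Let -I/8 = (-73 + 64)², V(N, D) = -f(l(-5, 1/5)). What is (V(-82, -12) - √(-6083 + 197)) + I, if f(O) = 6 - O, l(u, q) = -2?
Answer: -656 - 3*I*√654 ≈ -656.0 - 76.72*I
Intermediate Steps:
V(N, D) = -8 (V(N, D) = -(6 - 1*(-2)) = -(6 + 2) = -1*8 = -8)
I = -648 (I = -8*(-73 + 64)² = -8*(-9)² = -8*81 = -648)
(V(-82, -12) - √(-6083 + 197)) + I = (-8 - √(-6083 + 197)) - 648 = (-8 - √(-5886)) - 648 = (-8 - 3*I*√654) - 648 = -656 - 3*I*√654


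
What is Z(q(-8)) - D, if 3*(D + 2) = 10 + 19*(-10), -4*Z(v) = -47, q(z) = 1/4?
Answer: 295/4 ≈ 73.750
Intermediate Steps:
q(z) = ¼
Z(v) = 47/4 (Z(v) = -¼*(-47) = 47/4)
D = -62 (D = -2 + (10 + 19*(-10))/3 = -2 + (10 - 190)/3 = -2 + (⅓)*(-180) = -2 - 60 = -62)
Z(q(-8)) - D = 47/4 - 1*(-62) = 47/4 + 62 = 295/4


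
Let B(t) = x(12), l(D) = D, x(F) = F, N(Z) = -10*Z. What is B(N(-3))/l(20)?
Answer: ⅗ ≈ 0.60000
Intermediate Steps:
B(t) = 12
B(N(-3))/l(20) = 12/20 = 12*(1/20) = ⅗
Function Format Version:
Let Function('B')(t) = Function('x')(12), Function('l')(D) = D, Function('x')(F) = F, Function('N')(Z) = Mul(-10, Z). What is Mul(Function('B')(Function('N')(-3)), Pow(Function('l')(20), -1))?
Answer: Rational(3, 5) ≈ 0.60000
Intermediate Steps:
Function('B')(t) = 12
Mul(Function('B')(Function('N')(-3)), Pow(Function('l')(20), -1)) = Mul(12, Pow(20, -1)) = Mul(12, Rational(1, 20)) = Rational(3, 5)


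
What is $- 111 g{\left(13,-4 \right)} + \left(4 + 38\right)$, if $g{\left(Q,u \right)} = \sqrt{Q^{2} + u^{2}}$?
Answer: $42 - 111 \sqrt{185} \approx -1467.8$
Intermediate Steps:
$- 111 g{\left(13,-4 \right)} + \left(4 + 38\right) = - 111 \sqrt{13^{2} + \left(-4\right)^{2}} + \left(4 + 38\right) = - 111 \sqrt{169 + 16} + 42 = - 111 \sqrt{185} + 42 = 42 - 111 \sqrt{185}$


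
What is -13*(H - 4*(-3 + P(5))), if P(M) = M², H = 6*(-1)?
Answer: 1222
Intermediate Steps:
H = -6
-13*(H - 4*(-3 + P(5))) = -13*(-6 - 4*(-3 + 5²)) = -13*(-6 - 4*(-3 + 25)) = -13*(-6 - 4*22) = -13*(-6 - 88) = -13*(-94) = 1222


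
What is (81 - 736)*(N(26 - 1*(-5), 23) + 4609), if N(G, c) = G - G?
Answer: -3018895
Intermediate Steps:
N(G, c) = 0
(81 - 736)*(N(26 - 1*(-5), 23) + 4609) = (81 - 736)*(0 + 4609) = -655*4609 = -3018895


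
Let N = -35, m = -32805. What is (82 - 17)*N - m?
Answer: 30530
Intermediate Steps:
(82 - 17)*N - m = (82 - 17)*(-35) - 1*(-32805) = 65*(-35) + 32805 = -2275 + 32805 = 30530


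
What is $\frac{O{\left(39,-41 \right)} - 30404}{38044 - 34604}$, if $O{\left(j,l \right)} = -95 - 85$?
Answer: $- \frac{3823}{430} \approx -8.8907$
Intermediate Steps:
$O{\left(j,l \right)} = -180$
$\frac{O{\left(39,-41 \right)} - 30404}{38044 - 34604} = \frac{-180 - 30404}{38044 - 34604} = - \frac{30584}{3440} = \left(-30584\right) \frac{1}{3440} = - \frac{3823}{430}$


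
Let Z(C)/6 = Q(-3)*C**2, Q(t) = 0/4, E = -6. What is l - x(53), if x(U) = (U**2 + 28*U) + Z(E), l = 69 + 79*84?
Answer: 2412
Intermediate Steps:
Q(t) = 0 (Q(t) = 0*(1/4) = 0)
l = 6705 (l = 69 + 6636 = 6705)
Z(C) = 0 (Z(C) = 6*(0*C**2) = 6*0 = 0)
x(U) = U**2 + 28*U (x(U) = (U**2 + 28*U) + 0 = U**2 + 28*U)
l - x(53) = 6705 - 53*(28 + 53) = 6705 - 53*81 = 6705 - 1*4293 = 6705 - 4293 = 2412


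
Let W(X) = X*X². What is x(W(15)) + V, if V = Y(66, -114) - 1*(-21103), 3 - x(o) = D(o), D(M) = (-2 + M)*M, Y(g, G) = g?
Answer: -11362703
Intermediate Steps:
D(M) = M*(-2 + M)
W(X) = X³
x(o) = 3 - o*(-2 + o)
V = 21169 (V = 66 - 1*(-21103) = 66 + 21103 = 21169)
x(W(15)) + V = (3 - 1*15³*(-2 + 15³)) + 21169 = (3 - 1*3375*(-2 + 3375)) + 21169 = (3 - 1*3375*3373) + 21169 = (3 - 11383875) + 21169 = -11383872 + 21169 = -11362703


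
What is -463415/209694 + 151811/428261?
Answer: -166628715481/89803762134 ≈ -1.8555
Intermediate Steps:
-463415/209694 + 151811/428261 = -166628715481/89803762134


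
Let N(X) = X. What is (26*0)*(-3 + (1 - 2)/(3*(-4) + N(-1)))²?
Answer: 0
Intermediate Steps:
(26*0)*(-3 + (1 - 2)/(3*(-4) + N(-1)))² = (26*0)*(-3 + (1 - 2)/(3*(-4) - 1))² = 0*(-3 - 1/(-12 - 1))² = 0*(-3 - 1/(-13))² = 0*(-3 - 1*(-1/13))² = 0*(-3 + 1/13)² = 0*(-38/13)² = 0*(1444/169) = 0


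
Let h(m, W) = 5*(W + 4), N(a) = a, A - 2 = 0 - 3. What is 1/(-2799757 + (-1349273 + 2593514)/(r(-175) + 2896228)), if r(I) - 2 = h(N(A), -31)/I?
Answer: -33789359/94601979869618 ≈ -3.5717e-7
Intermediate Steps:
A = -1 (A = 2 + (0 - 3) = 2 - 3 = -1)
h(m, W) = 20 + 5*W (h(m, W) = 5*(4 + W) = 20 + 5*W)
r(I) = 2 - 135/I (r(I) = 2 + (20 + 5*(-31))/I = 2 + (20 - 155)/I = 2 - 135/I)
1/(-2799757 + (-1349273 + 2593514)/(r(-175) + 2896228)) = 1/(-2799757 + (-1349273 + 2593514)/((2 - 135/(-175)) + 2896228)) = 1/(-2799757 + 1244241/((2 - 135*(-1/175)) + 2896228)) = 1/(-2799757 + 1244241/((2 + 27/35) + 2896228)) = 1/(-2799757 + 1244241/(97/35 + 2896228)) = 1/(-2799757 + 1244241/(101368077/35)) = 1/(-2799757 + 1244241*(35/101368077)) = 1/(-2799757 + 14516145/33789359) = 1/(-94601979869618/33789359) = -33789359/94601979869618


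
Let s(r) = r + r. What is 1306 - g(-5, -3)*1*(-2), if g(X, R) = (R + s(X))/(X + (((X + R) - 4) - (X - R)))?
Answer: 19616/15 ≈ 1307.7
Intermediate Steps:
s(r) = 2*r
g(X, R) = (R + 2*X)/(-4 + X + 2*R) (g(X, R) = (R + 2*X)/(X + (((X + R) - 4) - (X - R))) = (R + 2*X)/(X + (((R + X) - 4) + (R - X))) = (R + 2*X)/(X + ((-4 + R + X) + (R - X))) = (R + 2*X)/(X + (-4 + 2*R)) = (R + 2*X)/(-4 + X + 2*R))
1306 - g(-5, -3)*1*(-2) = 1306 - ((-3 + 2*(-5))/(-4 - 5 + 2*(-3)))*1*(-2) = 1306 - ((-3 - 10)/(-4 - 5 - 6))*1*(-2) = 1306 - (-13/(-15))*1*(-2) = 1306 - -1/15*(-13)*1*(-2) = 1306 - (13/15)*1*(-2) = 1306 - 13*(-2)/15 = 1306 - 1*(-26/15) = 1306 + 26/15 = 19616/15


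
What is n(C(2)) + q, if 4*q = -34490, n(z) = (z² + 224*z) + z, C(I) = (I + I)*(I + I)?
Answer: -9533/2 ≈ -4766.5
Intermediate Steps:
C(I) = 4*I² (C(I) = (2*I)*(2*I) = 4*I²)
n(z) = z² + 225*z
q = -17245/2 (q = (¼)*(-34490) = -17245/2 ≈ -8622.5)
n(C(2)) + q = (4*2²)*(225 + 4*2²) - 17245/2 = (4*4)*(225 + 4*4) - 17245/2 = 16*(225 + 16) - 17245/2 = 16*241 - 17245/2 = 3856 - 17245/2 = -9533/2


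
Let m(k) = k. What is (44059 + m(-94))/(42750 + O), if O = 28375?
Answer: 8793/14225 ≈ 0.61814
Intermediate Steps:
(44059 + m(-94))/(42750 + O) = (44059 - 94)/(42750 + 28375) = 43965/71125 = 43965*(1/71125) = 8793/14225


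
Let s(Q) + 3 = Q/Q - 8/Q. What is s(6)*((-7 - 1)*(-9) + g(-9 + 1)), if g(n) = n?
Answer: -640/3 ≈ -213.33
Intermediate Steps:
s(Q) = -2 - 8/Q (s(Q) = -3 + (Q/Q - 8/Q) = -3 + (1 - 8/Q) = -2 - 8/Q)
s(6)*((-7 - 1)*(-9) + g(-9 + 1)) = (-2 - 8/6)*((-7 - 1)*(-9) + (-9 + 1)) = (-2 - 8*⅙)*(-8*(-9) - 8) = (-2 - 4/3)*(72 - 8) = -10/3*64 = -640/3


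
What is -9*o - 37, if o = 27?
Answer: -280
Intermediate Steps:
-9*o - 37 = -9*27 - 37 = -243 - 37 = -280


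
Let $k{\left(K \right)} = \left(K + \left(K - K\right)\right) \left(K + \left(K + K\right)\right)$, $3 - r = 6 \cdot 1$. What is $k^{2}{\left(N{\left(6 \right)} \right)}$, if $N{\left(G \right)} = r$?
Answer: $729$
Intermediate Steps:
$r = -3$ ($r = 3 - 6 \cdot 1 = 3 - 6 = -3$)
$N{\left(G \right)} = -3$
$k{\left(K \right)} = 3 K^{2}$ ($k{\left(K \right)} = \left(K + 0\right) \left(K + 2 K\right) = K 3 K = 3 K^{2}$)
$k^{2}{\left(N{\left(6 \right)} \right)} = \left(3 \left(-3\right)^{2}\right)^{2} = \left(3 \cdot 9\right)^{2} = 27^{2} = 729$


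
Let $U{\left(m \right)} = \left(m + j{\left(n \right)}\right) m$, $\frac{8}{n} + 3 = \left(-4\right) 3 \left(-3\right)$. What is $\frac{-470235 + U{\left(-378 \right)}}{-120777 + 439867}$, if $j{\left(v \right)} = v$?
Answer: $- \frac{3601869}{3509990} \approx -1.0262$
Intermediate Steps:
$n = \frac{8}{33}$ ($n = \frac{8}{-3 + \left(-4\right) 3 \left(-3\right)} = \frac{8}{-3 - -36} = \frac{8}{-3 + 36} = \frac{8}{33} \approx 0.24242$)
$U{\left(m \right)} = m \left(\frac{8}{33} + m\right)$ ($U{\left(m \right)} = \left(m + \frac{8}{33}\right) m = \left(\frac{8}{33} + m\right) m = m \left(\frac{8}{33} + m\right)$)
$\frac{-470235 + U{\left(-378 \right)}}{-120777 + 439867} = \frac{-470235 + \frac{1}{33} \left(-378\right) \left(8 + 33 \left(-378\right)\right)}{-120777 + 439867} = \frac{-470235 + \frac{1}{33} \left(-378\right) \left(8 - 12474\right)}{319090} = \left(-470235 + \frac{1}{33} \left(-378\right) \left(-12466\right)\right) \frac{1}{319090} = \left(-470235 + \frac{1570716}{11}\right) \frac{1}{319090} = \left(- \frac{3601869}{11}\right) \frac{1}{319090} = - \frac{3601869}{3509990}$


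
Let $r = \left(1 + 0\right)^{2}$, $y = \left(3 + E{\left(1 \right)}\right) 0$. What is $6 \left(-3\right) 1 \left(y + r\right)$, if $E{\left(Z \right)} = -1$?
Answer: $-18$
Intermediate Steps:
$y = 0$ ($y = \left(3 - 1\right) 0 = 2 \cdot 0 = 0$)
$r = 1$ ($r = 1^{2} = 1$)
$6 \left(-3\right) 1 \left(y + r\right) = 6 \left(-3\right) 1 \left(0 + 1\right) = \left(-18\right) 1 \cdot 1 = \left(-18\right) 1 = -18$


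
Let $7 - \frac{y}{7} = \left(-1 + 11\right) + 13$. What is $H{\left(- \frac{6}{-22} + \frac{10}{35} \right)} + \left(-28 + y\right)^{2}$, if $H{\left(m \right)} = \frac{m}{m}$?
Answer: $19601$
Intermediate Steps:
$y = -112$ ($y = 49 - 7 \left(\left(-1 + 11\right) + 13\right) = 49 - 7 \left(10 + 13\right) = 49 - 161 = -112$)
$H{\left(m \right)} = 1$
$H{\left(- \frac{6}{-22} + \frac{10}{35} \right)} + \left(-28 + y\right)^{2} = 1 + \left(-28 - 112\right)^{2} = 1 + \left(-140\right)^{2} = 1 + 19600 = 19601$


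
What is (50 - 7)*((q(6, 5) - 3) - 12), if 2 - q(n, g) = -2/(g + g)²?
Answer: -27907/50 ≈ -558.14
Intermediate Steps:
q(n, g) = 2 + 1/(2*g²) (q(n, g) = 2 - (-2)/((g + g)²) = 2 - (-2)/((2*g)²) = 2 - (-2)/(4*g²) = 2 - (-2)*1/(4*g²) = 2 - (-1)/(2*g²) = 2 + 1/(2*g²))
(50 - 7)*((q(6, 5) - 3) - 12) = (50 - 7)*(((2 + (½)/5²) - 3) - 12) = 43*(((2 + (½)*(1/25)) - 3) - 12) = 43*(((2 + 1/50) - 3) - 12) = 43*((101/50 - 3) - 12) = 43*(-49/50 - 12) = 43*(-649/50) = -27907/50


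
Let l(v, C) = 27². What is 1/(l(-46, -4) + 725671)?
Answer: 1/726400 ≈ 1.3767e-6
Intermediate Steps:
l(v, C) = 729
1/(l(-46, -4) + 725671) = 1/(729 + 725671) = 1/726400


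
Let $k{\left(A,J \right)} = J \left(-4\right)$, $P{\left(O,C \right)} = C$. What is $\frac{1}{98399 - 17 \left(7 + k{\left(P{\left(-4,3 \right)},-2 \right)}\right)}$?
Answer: $\frac{1}{98144} \approx 1.0189 \cdot 10^{-5}$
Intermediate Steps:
$k{\left(A,J \right)} = - 4 J$
$\frac{1}{98399 - 17 \left(7 + k{\left(P{\left(-4,3 \right)},-2 \right)}\right)} = \frac{1}{98399 - 17 \left(7 - -8\right)} = \frac{1}{98399 - 17 \left(7 + 8\right)} = \frac{1}{98399 - 255} = \frac{1}{98144}$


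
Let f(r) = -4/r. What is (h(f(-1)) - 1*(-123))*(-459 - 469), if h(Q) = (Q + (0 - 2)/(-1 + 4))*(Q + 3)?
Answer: -407392/3 ≈ -1.3580e+5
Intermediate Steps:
h(Q) = (3 + Q)*(-⅔ + Q) (h(Q) = (Q - 2/3)*(3 + Q) = (Q - 2*⅓)*(3 + Q) = (Q - ⅔)*(3 + Q) = (-⅔ + Q)*(3 + Q) = (3 + Q)*(-⅔ + Q))
(h(f(-1)) - 1*(-123))*(-459 - 469) = ((-2 + (-4/(-1))² + 7*(-4/(-1))/3) - 1*(-123))*(-459 - 469) = ((-2 + (-4*(-1))² + 7*(-4*(-1))/3) + 123)*(-928) = ((-2 + 4² + (7/3)*4) + 123)*(-928) = ((-2 + 16 + 28/3) + 123)*(-928) = (70/3 + 123)*(-928) = (439/3)*(-928) = -407392/3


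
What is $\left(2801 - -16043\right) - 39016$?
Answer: $-20172$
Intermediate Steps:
$\left(2801 - -16043\right) - 39016 = \left(2801 + 16043\right) - 39016 = 18844 - 39016 = -20172$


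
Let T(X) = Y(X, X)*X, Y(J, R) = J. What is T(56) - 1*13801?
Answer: -10665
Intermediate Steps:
T(X) = X² (T(X) = X*X = X²)
T(56) - 1*13801 = 56² - 1*13801 = 3136 - 13801 = -10665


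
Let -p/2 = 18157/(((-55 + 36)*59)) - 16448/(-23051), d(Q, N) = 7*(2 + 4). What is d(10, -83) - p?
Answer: 285089584/25840171 ≈ 11.033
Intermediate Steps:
d(Q, N) = 42 (d(Q, N) = 7*6 = 42)
p = 800197598/25840171 (p = -2*(18157/(((-55 + 36)*59)) - 16448/(-23051)) = -2*(18157/((-19*59)) - 16448*(-1/23051)) = -2*(18157/(-1121) + 16448/23051) = -2*(18157*(-1/1121) + 16448/23051) = -2*(-18157/1121 + 16448/23051) = -2*(-400098799/25840171) = 800197598/25840171 ≈ 30.967)
d(10, -83) - p = 42 - 1*800197598/25840171 = 42 - 800197598/25840171 = 285089584/25840171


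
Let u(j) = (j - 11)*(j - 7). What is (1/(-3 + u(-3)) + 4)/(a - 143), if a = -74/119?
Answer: -7259/260163 ≈ -0.027902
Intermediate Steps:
a = -74/119 (a = -74*1/119 = -74/119 ≈ -0.62185)
u(j) = (-11 + j)*(-7 + j)
(1/(-3 + u(-3)) + 4)/(a - 143) = (1/(-3 + (77 + (-3)² - 18*(-3))) + 4)/(-74/119 - 143) = (1/(-3 + (77 + 9 + 54)) + 4)/(-17091/119) = -119*(1/(-3 + 140) + 4)/17091 = -119*(1/137 + 4)/17091 = -119/17091*549/137 = -7259/260163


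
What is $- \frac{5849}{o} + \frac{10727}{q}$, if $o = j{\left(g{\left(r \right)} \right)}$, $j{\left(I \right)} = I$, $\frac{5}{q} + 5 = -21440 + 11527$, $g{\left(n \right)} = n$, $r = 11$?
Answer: $- \frac{1170323491}{55} \approx -2.1279 \cdot 10^{7}$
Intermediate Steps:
$q = - \frac{5}{9918}$ ($q = \frac{5}{-5 + \left(-21440 + 11527\right)} = \frac{5}{-5 - 9913} = \frac{5}{-9918} = 5 \left(- \frac{1}{9918}\right) = - \frac{5}{9918} \approx -0.00050413$)
$o = 11$
$- \frac{5849}{o} + \frac{10727}{q} = - \frac{5849}{11} + \frac{10727}{- \frac{5}{9918}} = \left(-5849\right) \frac{1}{11} + 10727 \left(- \frac{9918}{5}\right) = - \frac{5849}{11} - \frac{106390386}{5} = - \frac{1170323491}{55}$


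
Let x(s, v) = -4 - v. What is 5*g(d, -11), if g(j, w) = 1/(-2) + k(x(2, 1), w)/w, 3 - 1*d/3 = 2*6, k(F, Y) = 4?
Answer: -95/22 ≈ -4.3182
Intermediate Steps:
d = -27 (d = 9 - 6*6 = 9 - 3*12 = 9 - 36 = -27)
g(j, w) = -1/2 + 4/w (g(j, w) = 1/(-2) + 4/w = 1*(-1/2) + 4/w = -1/2 + 4/w)
5*g(d, -11) = 5*((1/2)*(8 - 1*(-11))/(-11)) = 5*((1/2)*(-1/11)*(8 + 11)) = 5*((1/2)*(-1/11)*19) = 5*(-19/22) = -95/22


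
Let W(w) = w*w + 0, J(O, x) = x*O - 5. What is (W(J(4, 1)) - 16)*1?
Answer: -15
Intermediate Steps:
J(O, x) = -5 + O*x (J(O, x) = O*x - 5 = -5 + O*x)
W(w) = w² (W(w) = w² + 0 = w²)
(W(J(4, 1)) - 16)*1 = ((-5 + 4*1)² - 16)*1 = ((-5 + 4)² - 16)*1 = ((-1)² - 16)*1 = (1 - 16)*1 = -15*1 = -15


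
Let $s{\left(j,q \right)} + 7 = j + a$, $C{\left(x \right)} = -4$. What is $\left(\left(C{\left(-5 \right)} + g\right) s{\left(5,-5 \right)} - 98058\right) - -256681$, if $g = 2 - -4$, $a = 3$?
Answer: $158625$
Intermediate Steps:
$s{\left(j,q \right)} = -4 + j$ ($s{\left(j,q \right)} = -7 + \left(j + 3\right) = -7 + \left(3 + j\right) = -4 + j$)
$g = 6$ ($g = 2 + 4 = 6$)
$\left(\left(C{\left(-5 \right)} + g\right) s{\left(5,-5 \right)} - 98058\right) - -256681 = \left(\left(-4 + 6\right) \left(-4 + 5\right) - 98058\right) - -256681 = \left(2 \cdot 1 - 98058\right) + 256681 = \left(2 - 98058\right) + 256681 = -98056 + 256681 = 158625$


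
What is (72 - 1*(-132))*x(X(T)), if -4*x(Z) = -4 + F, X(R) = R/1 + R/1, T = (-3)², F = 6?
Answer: -102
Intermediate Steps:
T = 9
X(R) = 2*R (X(R) = R*1 + R*1 = R + R = 2*R)
x(Z) = -½ (x(Z) = -(-4 + 6)/4 = -¼*2 = -½)
(72 - 1*(-132))*x(X(T)) = (72 - 1*(-132))*(-½) = (72 + 132)*(-½) = 204*(-½) = -102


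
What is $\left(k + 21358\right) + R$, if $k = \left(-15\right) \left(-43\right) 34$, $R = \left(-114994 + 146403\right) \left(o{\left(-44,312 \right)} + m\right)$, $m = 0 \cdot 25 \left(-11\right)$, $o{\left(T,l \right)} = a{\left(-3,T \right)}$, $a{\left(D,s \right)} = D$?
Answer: $-50939$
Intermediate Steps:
$o{\left(T,l \right)} = -3$
$m = 0$ ($m = 0 \left(-11\right) = 0$)
$R = -94227$ ($R = \left(-114994 + 146403\right) \left(-3 + 0\right) = 31409 \left(-3\right) = -94227$)
$k = 21930$ ($k = 645 \cdot 34 = 21930$)
$\left(k + 21358\right) + R = \left(21930 + 21358\right) - 94227 = 43288 - 94227 = -50939$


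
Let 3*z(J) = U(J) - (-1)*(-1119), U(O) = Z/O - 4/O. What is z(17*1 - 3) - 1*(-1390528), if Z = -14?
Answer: 9731082/7 ≈ 1.3902e+6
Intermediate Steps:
U(O) = -18/O (U(O) = -14/O - 4/O = -18/O)
z(J) = -373 - 6/J (z(J) = (-18/J - (-1)*(-1119))/3 = (-18/J - 1*1119)/3 = (-18/J - 1119)/3 = (-1119 - 18/J)/3 = -373 - 6/J)
z(17*1 - 3) - 1*(-1390528) = (-373 - 6/(17*1 - 3)) - 1*(-1390528) = (-373 - 6/(17 - 3)) + 1390528 = (-373 - 6/14) + 1390528 = (-373 - 6*1/14) + 1390528 = (-373 - 3/7) + 1390528 = -2614/7 + 1390528 = 9731082/7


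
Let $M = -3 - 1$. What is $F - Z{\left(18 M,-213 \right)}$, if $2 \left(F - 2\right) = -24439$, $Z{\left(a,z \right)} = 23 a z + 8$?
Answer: $- \frac{729907}{2} \approx -3.6495 \cdot 10^{5}$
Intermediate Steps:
$M = -4$ ($M = -3 - 1 = -4$)
$Z{\left(a,z \right)} = 8 + 23 a z$ ($Z{\left(a,z \right)} = 23 a z + 8 = 8 + 23 a z$)
$F = - \frac{24435}{2}$ ($F = 2 + \frac{1}{2} \left(-24439\right) = 2 - \frac{24439}{2} = - \frac{24435}{2} \approx -12218.0$)
$F - Z{\left(18 M,-213 \right)} = - \frac{24435}{2} - \left(8 + 23 \cdot 18 \left(-4\right) \left(-213\right)\right) = - \frac{24435}{2} - \left(8 + 23 \left(-72\right) \left(-213\right)\right) = - \frac{24435}{2} - \left(8 + 352728\right) = - \frac{24435}{2} - 352736 = - \frac{729907}{2}$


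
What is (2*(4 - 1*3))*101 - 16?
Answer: 186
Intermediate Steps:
(2*(4 - 1*3))*101 - 16 = (2*(4 - 3))*101 - 16 = (2*1)*101 - 16 = 2*101 - 16 = 202 - 16 = 186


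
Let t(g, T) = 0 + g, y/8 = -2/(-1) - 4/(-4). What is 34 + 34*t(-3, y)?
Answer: -68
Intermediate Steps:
y = 24 (y = 8*(-2/(-1) - 4/(-4)) = 8*(-2*(-1) - 4*(-1/4)) = 8*(2 + 1) = 8*3 = 24)
t(g, T) = g
34 + 34*t(-3, y) = 34 + 34*(-3) = 34 - 102 = -68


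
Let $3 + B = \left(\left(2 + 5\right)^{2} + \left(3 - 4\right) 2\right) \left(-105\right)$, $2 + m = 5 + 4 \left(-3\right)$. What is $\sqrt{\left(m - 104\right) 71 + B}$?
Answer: $i \sqrt{12961} \approx 113.85 i$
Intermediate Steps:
$m = -9$ ($m = -2 + \left(5 + 4 \left(-3\right)\right) = -2 + \left(5 - 12\right) = -2 - 7 = -9$)
$B = -4938$ ($B = -3 + \left(\left(2 + 5\right)^{2} + \left(3 - 4\right) 2\right) \left(-105\right) = -3 + \left(7^{2} - 2\right) \left(-105\right) = -3 + \left(49 - 2\right) \left(-105\right) = -3 + 47 \left(-105\right) = -3 - 4935 = -4938$)
$\sqrt{\left(m - 104\right) 71 + B} = \sqrt{\left(-9 - 104\right) 71 - 4938} = \sqrt{\left(-113\right) 71 - 4938} = \sqrt{-8023 - 4938} = \sqrt{-12961} = i \sqrt{12961}$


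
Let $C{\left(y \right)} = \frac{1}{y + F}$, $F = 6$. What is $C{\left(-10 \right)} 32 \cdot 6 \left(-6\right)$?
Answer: $288$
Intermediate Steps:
$C{\left(y \right)} = \frac{1}{6 + y}$ ($C{\left(y \right)} = \frac{1}{y + 6} = \frac{1}{6 + y}$)
$C{\left(-10 \right)} 32 \cdot 6 \left(-6\right) = \frac{1}{6 - 10} \cdot 32 \cdot 6 \left(-6\right) = \frac{1}{-4} \cdot 32 \left(-36\right) = \left(- \frac{1}{4}\right) 32 \left(-36\right) = \left(-8\right) \left(-36\right) = 288$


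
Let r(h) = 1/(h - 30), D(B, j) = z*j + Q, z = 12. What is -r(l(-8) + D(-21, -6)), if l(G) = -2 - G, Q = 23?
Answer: 1/73 ≈ 0.013699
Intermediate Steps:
D(B, j) = 23 + 12*j (D(B, j) = 12*j + 23 = 23 + 12*j)
r(h) = 1/(-30 + h)
-r(l(-8) + D(-21, -6)) = -1/(-30 + ((-2 - 1*(-8)) + (23 + 12*(-6)))) = -1/(-30 + ((-2 + 8) + (23 - 72))) = -1/(-30 + (6 - 49)) = -1/(-30 - 43) = -1/(-73) = -1*(-1/73) = 1/73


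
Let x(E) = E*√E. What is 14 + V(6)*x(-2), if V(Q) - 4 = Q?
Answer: 14 - 20*I*√2 ≈ 14.0 - 28.284*I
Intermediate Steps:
V(Q) = 4 + Q
x(E) = E^(3/2)
14 + V(6)*x(-2) = 14 + (4 + 6)*(-2)^(3/2) = 14 + 10*(-2*I*√2) = 14 - 20*I*√2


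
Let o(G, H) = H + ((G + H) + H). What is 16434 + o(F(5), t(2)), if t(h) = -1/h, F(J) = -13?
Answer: 32839/2 ≈ 16420.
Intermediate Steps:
o(G, H) = G + 3*H (o(G, H) = H + (G + 2*H) = G + 3*H)
16434 + o(F(5), t(2)) = 16434 + (-13 + 3*(-1/2)) = 16434 + (-13 + 3*(-1*½)) = 16434 + (-13 + 3*(-½)) = 16434 + (-13 - 3/2) = 16434 - 29/2 = 32839/2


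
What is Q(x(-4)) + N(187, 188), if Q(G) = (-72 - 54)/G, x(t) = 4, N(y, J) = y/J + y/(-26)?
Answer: -92133/2444 ≈ -37.698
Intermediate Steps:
N(y, J) = -y/26 + y/J (N(y, J) = y/J + y*(-1/26) = y/J - y/26 = -y/26 + y/J)
Q(G) = -126/G
Q(x(-4)) + N(187, 188) = -126/4 + (-1/26*187 + 187/188) = -126*¼ + (-187/26 + 187*(1/188)) = -63/2 + (-187/26 + 187/188) = -63/2 - 15147/2444 = -92133/2444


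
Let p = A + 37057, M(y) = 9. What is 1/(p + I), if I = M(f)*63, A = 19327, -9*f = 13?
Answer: 1/56951 ≈ 1.7559e-5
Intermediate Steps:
f = -13/9 (f = -⅑*13 = -13/9 ≈ -1.4444)
p = 56384 (p = 19327 + 37057 = 56384)
I = 567 (I = 9*63 = 567)
1/(p + I) = 1/(56384 + 567) = 1/56951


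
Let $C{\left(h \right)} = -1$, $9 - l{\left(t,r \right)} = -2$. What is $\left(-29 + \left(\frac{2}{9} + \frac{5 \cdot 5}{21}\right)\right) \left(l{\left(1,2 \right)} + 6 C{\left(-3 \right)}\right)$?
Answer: $- \frac{8690}{63} \approx -137.94$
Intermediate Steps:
$l{\left(t,r \right)} = 11$ ($l{\left(t,r \right)} = 9 - -2 = 9 + 2 = 11$)
$\left(-29 + \left(\frac{2}{9} + \frac{5 \cdot 5}{21}\right)\right) \left(l{\left(1,2 \right)} + 6 C{\left(-3 \right)}\right) = \left(-29 + \left(\frac{2}{9} + \frac{5 \cdot 5}{21}\right)\right) \left(11 + 6 \left(-1\right)\right) = \left(-29 + \left(2 \cdot \frac{1}{9} + 25 \cdot \frac{1}{21}\right)\right) \left(11 - 6\right) = \left(-29 + \left(\frac{2}{9} + \frac{25}{21}\right)\right) 5 = \left(-29 + \frac{89}{63}\right) 5 = \left(- \frac{1738}{63}\right) 5 = - \frac{8690}{63}$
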